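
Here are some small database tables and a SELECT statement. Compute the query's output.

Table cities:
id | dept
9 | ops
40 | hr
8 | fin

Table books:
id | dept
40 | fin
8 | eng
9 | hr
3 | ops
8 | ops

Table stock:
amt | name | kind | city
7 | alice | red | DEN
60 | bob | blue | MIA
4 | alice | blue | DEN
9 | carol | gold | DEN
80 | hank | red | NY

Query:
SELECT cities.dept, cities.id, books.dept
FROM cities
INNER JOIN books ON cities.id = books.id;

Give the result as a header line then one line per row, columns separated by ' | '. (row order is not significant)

After JOIN books (4 rows):
cities.id | cities.dept | books.id | books.dept
9 | ops | 9 | hr
40 | hr | 40 | fin
8 | fin | 8 | eng
8 | fin | 8 | ops
After SELECT (4 rows):
cities.dept | cities.id | books.dept
ops | 9 | hr
hr | 40 | fin
fin | 8 | eng
fin | 8 | ops

== RESULT ==
cities.dept | cities.id | books.dept
ops | 9 | hr
hr | 40 | fin
fin | 8 | eng
fin | 8 | ops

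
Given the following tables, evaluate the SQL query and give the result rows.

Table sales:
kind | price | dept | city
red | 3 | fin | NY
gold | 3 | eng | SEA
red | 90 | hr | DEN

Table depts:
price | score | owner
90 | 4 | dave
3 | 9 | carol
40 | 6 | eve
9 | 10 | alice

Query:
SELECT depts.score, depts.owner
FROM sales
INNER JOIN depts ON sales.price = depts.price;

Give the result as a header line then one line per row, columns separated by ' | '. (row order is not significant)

== RESULT ==
depts.score | depts.owner
9 | carol
9 | carol
4 | dave

Derivation:
After JOIN depts (3 rows):
sales.kind | sales.price | sales.dept | sales.city | depts.price | depts.score | depts.owner
red | 3 | fin | NY | 3 | 9 | carol
gold | 3 | eng | SEA | 3 | 9 | carol
red | 90 | hr | DEN | 90 | 4 | dave
After SELECT (3 rows):
depts.score | depts.owner
9 | carol
9 | carol
4 | dave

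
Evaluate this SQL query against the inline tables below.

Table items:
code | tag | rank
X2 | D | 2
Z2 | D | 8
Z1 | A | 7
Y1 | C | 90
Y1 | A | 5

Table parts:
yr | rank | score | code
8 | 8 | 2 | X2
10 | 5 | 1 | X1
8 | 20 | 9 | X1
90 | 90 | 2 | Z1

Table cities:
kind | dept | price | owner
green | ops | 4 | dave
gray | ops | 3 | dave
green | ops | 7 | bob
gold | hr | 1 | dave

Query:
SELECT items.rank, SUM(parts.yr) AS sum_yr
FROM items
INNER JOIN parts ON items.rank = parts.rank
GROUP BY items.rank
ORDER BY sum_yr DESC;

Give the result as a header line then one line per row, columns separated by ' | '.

== RESULT ==
items.rank | sum_yr
90 | 90
5 | 10
8 | 8

Derivation:
After JOIN parts (3 rows):
items.code | items.tag | items.rank | parts.yr | parts.rank | parts.score | parts.code
Z2 | D | 8 | 8 | 8 | 2 | X2
Y1 | C | 90 | 90 | 90 | 2 | Z1
Y1 | A | 5 | 10 | 5 | 1 | X1
After GROUP BY (3 rows):
items.rank | sum_yr
8 | 8
90 | 90
5 | 10
After ORDER BY (3 rows):
items.rank | sum_yr
90 | 90
5 | 10
8 | 8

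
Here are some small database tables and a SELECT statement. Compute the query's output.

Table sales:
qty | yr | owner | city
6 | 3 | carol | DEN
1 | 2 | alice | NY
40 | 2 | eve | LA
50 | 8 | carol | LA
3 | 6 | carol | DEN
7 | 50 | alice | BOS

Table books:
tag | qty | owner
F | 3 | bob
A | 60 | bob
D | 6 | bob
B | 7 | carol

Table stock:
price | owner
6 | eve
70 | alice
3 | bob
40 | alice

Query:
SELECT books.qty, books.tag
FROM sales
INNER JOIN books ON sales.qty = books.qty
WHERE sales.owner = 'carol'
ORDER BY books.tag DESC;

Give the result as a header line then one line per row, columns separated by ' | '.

After JOIN books (3 rows):
sales.qty | sales.yr | sales.owner | sales.city | books.tag | books.qty | books.owner
6 | 3 | carol | DEN | D | 6 | bob
3 | 6 | carol | DEN | F | 3 | bob
7 | 50 | alice | BOS | B | 7 | carol
After WHERE (2 rows):
sales.qty | sales.yr | sales.owner | sales.city | books.tag | books.qty | books.owner
6 | 3 | carol | DEN | D | 6 | bob
3 | 6 | carol | DEN | F | 3 | bob
After SELECT (2 rows):
books.qty | books.tag
6 | D
3 | F
After ORDER BY (2 rows):
books.qty | books.tag
3 | F
6 | D

== RESULT ==
books.qty | books.tag
3 | F
6 | D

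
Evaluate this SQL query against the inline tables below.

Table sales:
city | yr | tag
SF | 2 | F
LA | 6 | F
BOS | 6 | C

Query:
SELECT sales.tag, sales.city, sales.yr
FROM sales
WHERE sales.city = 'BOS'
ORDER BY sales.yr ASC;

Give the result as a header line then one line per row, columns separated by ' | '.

After WHERE (1 rows):
sales.city | sales.yr | sales.tag
BOS | 6 | C
After SELECT (1 rows):
sales.tag | sales.city | sales.yr
C | BOS | 6
After ORDER BY (1 rows):
sales.tag | sales.city | sales.yr
C | BOS | 6

== RESULT ==
sales.tag | sales.city | sales.yr
C | BOS | 6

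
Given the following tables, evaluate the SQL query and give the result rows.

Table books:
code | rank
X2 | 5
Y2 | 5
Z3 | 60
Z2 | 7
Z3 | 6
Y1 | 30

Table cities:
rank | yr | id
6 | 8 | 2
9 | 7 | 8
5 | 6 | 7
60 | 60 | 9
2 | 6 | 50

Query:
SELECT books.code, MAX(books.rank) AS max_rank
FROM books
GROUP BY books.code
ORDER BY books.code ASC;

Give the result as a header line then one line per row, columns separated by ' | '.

After GROUP BY (5 rows):
books.code | max_rank
X2 | 5
Y2 | 5
Z3 | 60
Z2 | 7
Y1 | 30
After ORDER BY (5 rows):
books.code | max_rank
X2 | 5
Y1 | 30
Y2 | 5
Z2 | 7
Z3 | 60

== RESULT ==
books.code | max_rank
X2 | 5
Y1 | 30
Y2 | 5
Z2 | 7
Z3 | 60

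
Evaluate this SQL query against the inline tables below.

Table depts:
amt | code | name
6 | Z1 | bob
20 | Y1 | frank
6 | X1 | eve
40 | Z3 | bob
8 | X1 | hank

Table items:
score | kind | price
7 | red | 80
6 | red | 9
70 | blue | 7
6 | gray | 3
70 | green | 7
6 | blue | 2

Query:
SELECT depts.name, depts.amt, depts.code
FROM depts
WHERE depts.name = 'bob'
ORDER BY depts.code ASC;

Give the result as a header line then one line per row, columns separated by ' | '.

== RESULT ==
depts.name | depts.amt | depts.code
bob | 6 | Z1
bob | 40 | Z3

Derivation:
After WHERE (2 rows):
depts.amt | depts.code | depts.name
6 | Z1 | bob
40 | Z3 | bob
After SELECT (2 rows):
depts.name | depts.amt | depts.code
bob | 6 | Z1
bob | 40 | Z3
After ORDER BY (2 rows):
depts.name | depts.amt | depts.code
bob | 6 | Z1
bob | 40 | Z3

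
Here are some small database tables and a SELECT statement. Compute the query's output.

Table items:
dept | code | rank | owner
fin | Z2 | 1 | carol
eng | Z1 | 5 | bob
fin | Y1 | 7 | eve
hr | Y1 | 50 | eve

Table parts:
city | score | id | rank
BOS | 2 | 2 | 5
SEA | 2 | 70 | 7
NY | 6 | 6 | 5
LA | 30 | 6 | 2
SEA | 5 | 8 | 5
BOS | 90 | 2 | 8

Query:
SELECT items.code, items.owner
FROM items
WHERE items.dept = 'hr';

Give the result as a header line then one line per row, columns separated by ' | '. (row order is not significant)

After WHERE (1 rows):
items.dept | items.code | items.rank | items.owner
hr | Y1 | 50 | eve
After SELECT (1 rows):
items.code | items.owner
Y1 | eve

== RESULT ==
items.code | items.owner
Y1 | eve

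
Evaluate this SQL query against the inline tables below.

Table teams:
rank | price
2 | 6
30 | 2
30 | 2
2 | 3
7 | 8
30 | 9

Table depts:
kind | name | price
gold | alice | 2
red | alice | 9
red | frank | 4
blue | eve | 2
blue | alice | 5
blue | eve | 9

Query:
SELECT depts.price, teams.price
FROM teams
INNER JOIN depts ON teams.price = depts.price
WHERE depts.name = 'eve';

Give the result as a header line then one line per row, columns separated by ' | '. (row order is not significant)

After JOIN depts (6 rows):
teams.rank | teams.price | depts.kind | depts.name | depts.price
30 | 2 | gold | alice | 2
30 | 2 | blue | eve | 2
30 | 2 | gold | alice | 2
30 | 2 | blue | eve | 2
30 | 9 | red | alice | 9
30 | 9 | blue | eve | 9
After WHERE (3 rows):
teams.rank | teams.price | depts.kind | depts.name | depts.price
30 | 2 | blue | eve | 2
30 | 2 | blue | eve | 2
30 | 9 | blue | eve | 9
After SELECT (3 rows):
depts.price | teams.price
2 | 2
2 | 2
9 | 9

== RESULT ==
depts.price | teams.price
2 | 2
2 | 2
9 | 9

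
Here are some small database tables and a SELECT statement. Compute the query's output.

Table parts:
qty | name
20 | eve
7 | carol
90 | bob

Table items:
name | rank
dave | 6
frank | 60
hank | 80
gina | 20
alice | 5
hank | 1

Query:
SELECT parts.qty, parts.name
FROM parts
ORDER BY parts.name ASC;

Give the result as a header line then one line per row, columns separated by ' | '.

After SELECT (3 rows):
parts.qty | parts.name
20 | eve
7 | carol
90 | bob
After ORDER BY (3 rows):
parts.qty | parts.name
90 | bob
7 | carol
20 | eve

== RESULT ==
parts.qty | parts.name
90 | bob
7 | carol
20 | eve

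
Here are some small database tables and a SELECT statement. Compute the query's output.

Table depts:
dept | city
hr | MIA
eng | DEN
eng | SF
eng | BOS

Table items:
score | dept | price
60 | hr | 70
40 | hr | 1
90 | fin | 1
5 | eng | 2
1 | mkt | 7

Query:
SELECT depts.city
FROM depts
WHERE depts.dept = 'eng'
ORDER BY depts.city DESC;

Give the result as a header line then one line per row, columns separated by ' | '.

After WHERE (3 rows):
depts.dept | depts.city
eng | DEN
eng | SF
eng | BOS
After SELECT (3 rows):
depts.city
DEN
SF
BOS
After ORDER BY (3 rows):
depts.city
SF
DEN
BOS

== RESULT ==
depts.city
SF
DEN
BOS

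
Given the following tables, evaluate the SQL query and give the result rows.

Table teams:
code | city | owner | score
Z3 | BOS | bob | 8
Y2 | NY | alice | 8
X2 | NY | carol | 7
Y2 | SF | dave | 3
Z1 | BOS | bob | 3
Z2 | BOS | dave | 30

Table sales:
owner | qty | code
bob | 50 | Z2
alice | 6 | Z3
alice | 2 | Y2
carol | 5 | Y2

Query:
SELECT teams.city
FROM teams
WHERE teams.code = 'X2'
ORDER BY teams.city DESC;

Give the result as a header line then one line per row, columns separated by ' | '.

== RESULT ==
teams.city
NY

Derivation:
After WHERE (1 rows):
teams.code | teams.city | teams.owner | teams.score
X2 | NY | carol | 7
After SELECT (1 rows):
teams.city
NY
After ORDER BY (1 rows):
teams.city
NY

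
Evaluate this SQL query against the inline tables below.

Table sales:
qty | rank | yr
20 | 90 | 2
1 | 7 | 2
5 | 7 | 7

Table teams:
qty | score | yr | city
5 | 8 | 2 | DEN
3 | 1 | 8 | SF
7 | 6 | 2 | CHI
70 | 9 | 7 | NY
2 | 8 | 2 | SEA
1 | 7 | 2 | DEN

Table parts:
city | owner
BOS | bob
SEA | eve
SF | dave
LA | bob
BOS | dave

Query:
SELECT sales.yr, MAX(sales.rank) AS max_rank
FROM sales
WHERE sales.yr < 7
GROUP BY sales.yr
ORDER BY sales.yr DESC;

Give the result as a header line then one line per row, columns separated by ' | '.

== RESULT ==
sales.yr | max_rank
2 | 90

Derivation:
After WHERE (2 rows):
sales.qty | sales.rank | sales.yr
20 | 90 | 2
1 | 7 | 2
After GROUP BY (1 rows):
sales.yr | max_rank
2 | 90
After ORDER BY (1 rows):
sales.yr | max_rank
2 | 90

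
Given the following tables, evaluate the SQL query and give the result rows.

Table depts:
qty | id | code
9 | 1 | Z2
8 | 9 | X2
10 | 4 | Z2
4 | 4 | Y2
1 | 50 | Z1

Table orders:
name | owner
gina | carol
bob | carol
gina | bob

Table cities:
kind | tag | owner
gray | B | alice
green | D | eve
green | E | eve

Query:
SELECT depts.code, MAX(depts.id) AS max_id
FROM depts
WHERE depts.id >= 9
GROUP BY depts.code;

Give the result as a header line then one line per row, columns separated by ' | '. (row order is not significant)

== RESULT ==
depts.code | max_id
X2 | 9
Z1 | 50

Derivation:
After WHERE (2 rows):
depts.qty | depts.id | depts.code
8 | 9 | X2
1 | 50 | Z1
After GROUP BY (2 rows):
depts.code | max_id
X2 | 9
Z1 | 50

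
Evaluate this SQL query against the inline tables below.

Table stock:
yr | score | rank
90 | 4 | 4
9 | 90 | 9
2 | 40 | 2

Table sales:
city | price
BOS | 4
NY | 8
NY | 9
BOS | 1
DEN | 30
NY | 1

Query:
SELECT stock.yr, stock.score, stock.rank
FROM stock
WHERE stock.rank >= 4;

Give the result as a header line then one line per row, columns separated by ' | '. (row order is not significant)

After WHERE (2 rows):
stock.yr | stock.score | stock.rank
90 | 4 | 4
9 | 90 | 9
After SELECT (2 rows):
stock.yr | stock.score | stock.rank
90 | 4 | 4
9 | 90 | 9

== RESULT ==
stock.yr | stock.score | stock.rank
90 | 4 | 4
9 | 90 | 9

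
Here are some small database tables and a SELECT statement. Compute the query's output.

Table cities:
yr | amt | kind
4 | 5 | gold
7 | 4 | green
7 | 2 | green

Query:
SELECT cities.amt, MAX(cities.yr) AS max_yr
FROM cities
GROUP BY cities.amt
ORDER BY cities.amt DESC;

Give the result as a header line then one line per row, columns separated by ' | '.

== RESULT ==
cities.amt | max_yr
5 | 4
4 | 7
2 | 7

Derivation:
After GROUP BY (3 rows):
cities.amt | max_yr
5 | 4
4 | 7
2 | 7
After ORDER BY (3 rows):
cities.amt | max_yr
5 | 4
4 | 7
2 | 7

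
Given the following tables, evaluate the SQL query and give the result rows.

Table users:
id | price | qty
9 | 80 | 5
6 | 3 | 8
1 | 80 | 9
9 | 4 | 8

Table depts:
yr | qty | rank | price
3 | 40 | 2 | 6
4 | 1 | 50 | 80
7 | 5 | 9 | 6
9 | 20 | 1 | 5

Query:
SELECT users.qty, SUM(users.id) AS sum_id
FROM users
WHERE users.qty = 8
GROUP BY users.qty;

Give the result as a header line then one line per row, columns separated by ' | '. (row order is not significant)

After WHERE (2 rows):
users.id | users.price | users.qty
6 | 3 | 8
9 | 4 | 8
After GROUP BY (1 rows):
users.qty | sum_id
8 | 15

== RESULT ==
users.qty | sum_id
8 | 15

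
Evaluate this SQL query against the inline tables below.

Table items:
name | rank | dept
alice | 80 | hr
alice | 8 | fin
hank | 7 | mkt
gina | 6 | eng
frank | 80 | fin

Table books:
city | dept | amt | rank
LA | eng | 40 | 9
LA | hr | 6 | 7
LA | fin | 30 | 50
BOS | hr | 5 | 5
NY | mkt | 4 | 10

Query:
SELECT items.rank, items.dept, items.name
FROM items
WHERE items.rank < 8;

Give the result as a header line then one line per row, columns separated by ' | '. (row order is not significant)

== RESULT ==
items.rank | items.dept | items.name
7 | mkt | hank
6 | eng | gina

Derivation:
After WHERE (2 rows):
items.name | items.rank | items.dept
hank | 7 | mkt
gina | 6 | eng
After SELECT (2 rows):
items.rank | items.dept | items.name
7 | mkt | hank
6 | eng | gina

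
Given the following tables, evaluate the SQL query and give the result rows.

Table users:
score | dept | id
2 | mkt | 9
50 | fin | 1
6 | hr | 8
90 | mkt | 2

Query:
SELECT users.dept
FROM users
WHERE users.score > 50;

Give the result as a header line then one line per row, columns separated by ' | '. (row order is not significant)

== RESULT ==
users.dept
mkt

Derivation:
After WHERE (1 rows):
users.score | users.dept | users.id
90 | mkt | 2
After SELECT (1 rows):
users.dept
mkt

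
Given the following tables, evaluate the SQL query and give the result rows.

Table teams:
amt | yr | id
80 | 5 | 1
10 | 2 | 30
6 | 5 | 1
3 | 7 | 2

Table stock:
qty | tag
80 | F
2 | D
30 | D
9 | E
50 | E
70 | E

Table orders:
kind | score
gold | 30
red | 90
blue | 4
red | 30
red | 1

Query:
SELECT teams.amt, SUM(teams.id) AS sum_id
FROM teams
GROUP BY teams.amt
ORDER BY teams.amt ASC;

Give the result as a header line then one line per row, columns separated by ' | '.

== RESULT ==
teams.amt | sum_id
3 | 2
6 | 1
10 | 30
80 | 1

Derivation:
After GROUP BY (4 rows):
teams.amt | sum_id
80 | 1
10 | 30
6 | 1
3 | 2
After ORDER BY (4 rows):
teams.amt | sum_id
3 | 2
6 | 1
10 | 30
80 | 1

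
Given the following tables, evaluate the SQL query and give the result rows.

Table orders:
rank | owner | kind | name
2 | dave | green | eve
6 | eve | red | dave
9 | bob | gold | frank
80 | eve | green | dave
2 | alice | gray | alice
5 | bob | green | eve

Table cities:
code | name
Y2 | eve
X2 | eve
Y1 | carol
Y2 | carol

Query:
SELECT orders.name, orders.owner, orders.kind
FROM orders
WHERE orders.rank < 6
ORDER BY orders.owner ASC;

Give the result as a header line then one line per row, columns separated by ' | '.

After WHERE (3 rows):
orders.rank | orders.owner | orders.kind | orders.name
2 | dave | green | eve
2 | alice | gray | alice
5 | bob | green | eve
After SELECT (3 rows):
orders.name | orders.owner | orders.kind
eve | dave | green
alice | alice | gray
eve | bob | green
After ORDER BY (3 rows):
orders.name | orders.owner | orders.kind
alice | alice | gray
eve | bob | green
eve | dave | green

== RESULT ==
orders.name | orders.owner | orders.kind
alice | alice | gray
eve | bob | green
eve | dave | green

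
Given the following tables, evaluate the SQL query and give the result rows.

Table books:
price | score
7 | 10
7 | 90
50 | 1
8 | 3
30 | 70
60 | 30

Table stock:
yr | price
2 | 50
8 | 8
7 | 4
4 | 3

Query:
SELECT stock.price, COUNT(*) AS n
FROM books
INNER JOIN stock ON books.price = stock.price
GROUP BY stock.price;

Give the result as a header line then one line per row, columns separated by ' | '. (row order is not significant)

== RESULT ==
stock.price | n
50 | 1
8 | 1

Derivation:
After JOIN stock (2 rows):
books.price | books.score | stock.yr | stock.price
50 | 1 | 2 | 50
8 | 3 | 8 | 8
After GROUP BY (2 rows):
stock.price | n
50 | 1
8 | 1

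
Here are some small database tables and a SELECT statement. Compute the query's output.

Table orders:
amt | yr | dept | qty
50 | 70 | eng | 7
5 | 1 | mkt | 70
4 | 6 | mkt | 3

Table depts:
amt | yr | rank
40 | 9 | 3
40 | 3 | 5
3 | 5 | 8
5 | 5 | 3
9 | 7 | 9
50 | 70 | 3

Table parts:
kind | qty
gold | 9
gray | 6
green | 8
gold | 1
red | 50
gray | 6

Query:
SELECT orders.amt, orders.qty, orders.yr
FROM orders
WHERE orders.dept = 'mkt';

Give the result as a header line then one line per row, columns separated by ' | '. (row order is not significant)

After WHERE (2 rows):
orders.amt | orders.yr | orders.dept | orders.qty
5 | 1 | mkt | 70
4 | 6 | mkt | 3
After SELECT (2 rows):
orders.amt | orders.qty | orders.yr
5 | 70 | 1
4 | 3 | 6

== RESULT ==
orders.amt | orders.qty | orders.yr
5 | 70 | 1
4 | 3 | 6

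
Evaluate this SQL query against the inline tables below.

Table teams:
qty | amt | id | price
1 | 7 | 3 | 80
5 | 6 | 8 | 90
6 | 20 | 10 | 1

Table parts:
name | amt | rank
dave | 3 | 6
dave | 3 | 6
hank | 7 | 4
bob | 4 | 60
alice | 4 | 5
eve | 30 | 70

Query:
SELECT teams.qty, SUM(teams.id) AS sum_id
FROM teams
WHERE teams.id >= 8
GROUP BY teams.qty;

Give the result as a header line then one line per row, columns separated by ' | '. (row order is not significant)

After WHERE (2 rows):
teams.qty | teams.amt | teams.id | teams.price
5 | 6 | 8 | 90
6 | 20 | 10 | 1
After GROUP BY (2 rows):
teams.qty | sum_id
5 | 8
6 | 10

== RESULT ==
teams.qty | sum_id
5 | 8
6 | 10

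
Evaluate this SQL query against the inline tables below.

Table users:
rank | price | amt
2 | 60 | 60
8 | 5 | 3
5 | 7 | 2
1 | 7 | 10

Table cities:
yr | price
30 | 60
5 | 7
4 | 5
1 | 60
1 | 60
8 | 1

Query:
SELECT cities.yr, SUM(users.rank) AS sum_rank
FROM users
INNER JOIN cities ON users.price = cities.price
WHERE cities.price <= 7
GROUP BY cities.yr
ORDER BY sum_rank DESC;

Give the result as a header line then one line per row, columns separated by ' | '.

== RESULT ==
cities.yr | sum_rank
4 | 8
5 | 6

Derivation:
After JOIN cities (6 rows):
users.rank | users.price | users.amt | cities.yr | cities.price
2 | 60 | 60 | 30 | 60
2 | 60 | 60 | 1 | 60
2 | 60 | 60 | 1 | 60
8 | 5 | 3 | 4 | 5
5 | 7 | 2 | 5 | 7
1 | 7 | 10 | 5 | 7
After WHERE (3 rows):
users.rank | users.price | users.amt | cities.yr | cities.price
8 | 5 | 3 | 4 | 5
5 | 7 | 2 | 5 | 7
1 | 7 | 10 | 5 | 7
After GROUP BY (2 rows):
cities.yr | sum_rank
4 | 8
5 | 6
After ORDER BY (2 rows):
cities.yr | sum_rank
4 | 8
5 | 6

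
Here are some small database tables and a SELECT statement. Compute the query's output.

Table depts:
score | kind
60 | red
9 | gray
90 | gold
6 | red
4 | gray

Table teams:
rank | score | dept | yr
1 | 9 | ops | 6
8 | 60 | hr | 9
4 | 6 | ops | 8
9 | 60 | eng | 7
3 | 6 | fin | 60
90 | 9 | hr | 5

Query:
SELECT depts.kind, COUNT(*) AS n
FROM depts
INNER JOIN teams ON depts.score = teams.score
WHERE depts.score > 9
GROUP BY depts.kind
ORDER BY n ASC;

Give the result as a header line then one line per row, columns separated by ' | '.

== RESULT ==
depts.kind | n
red | 2

Derivation:
After JOIN teams (6 rows):
depts.score | depts.kind | teams.rank | teams.score | teams.dept | teams.yr
60 | red | 8 | 60 | hr | 9
60 | red | 9 | 60 | eng | 7
9 | gray | 1 | 9 | ops | 6
9 | gray | 90 | 9 | hr | 5
6 | red | 4 | 6 | ops | 8
6 | red | 3 | 6 | fin | 60
After WHERE (2 rows):
depts.score | depts.kind | teams.rank | teams.score | teams.dept | teams.yr
60 | red | 8 | 60 | hr | 9
60 | red | 9 | 60 | eng | 7
After GROUP BY (1 rows):
depts.kind | n
red | 2
After ORDER BY (1 rows):
depts.kind | n
red | 2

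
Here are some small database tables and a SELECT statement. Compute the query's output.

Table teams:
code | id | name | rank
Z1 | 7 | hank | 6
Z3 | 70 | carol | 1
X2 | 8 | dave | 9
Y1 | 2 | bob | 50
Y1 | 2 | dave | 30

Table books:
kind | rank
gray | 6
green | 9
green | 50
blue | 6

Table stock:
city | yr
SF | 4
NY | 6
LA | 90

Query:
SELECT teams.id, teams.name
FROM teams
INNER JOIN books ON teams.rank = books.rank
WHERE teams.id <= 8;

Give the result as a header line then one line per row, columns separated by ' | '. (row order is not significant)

== RESULT ==
teams.id | teams.name
7 | hank
7 | hank
8 | dave
2 | bob

Derivation:
After JOIN books (4 rows):
teams.code | teams.id | teams.name | teams.rank | books.kind | books.rank
Z1 | 7 | hank | 6 | gray | 6
Z1 | 7 | hank | 6 | blue | 6
X2 | 8 | dave | 9 | green | 9
Y1 | 2 | bob | 50 | green | 50
After WHERE (4 rows):
teams.code | teams.id | teams.name | teams.rank | books.kind | books.rank
Z1 | 7 | hank | 6 | gray | 6
Z1 | 7 | hank | 6 | blue | 6
X2 | 8 | dave | 9 | green | 9
Y1 | 2 | bob | 50 | green | 50
After SELECT (4 rows):
teams.id | teams.name
7 | hank
7 | hank
8 | dave
2 | bob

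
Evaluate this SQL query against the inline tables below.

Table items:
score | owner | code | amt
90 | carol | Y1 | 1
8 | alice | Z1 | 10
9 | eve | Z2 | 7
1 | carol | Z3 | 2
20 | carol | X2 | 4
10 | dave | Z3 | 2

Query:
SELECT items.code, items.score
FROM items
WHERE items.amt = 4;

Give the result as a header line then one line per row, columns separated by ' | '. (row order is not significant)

== RESULT ==
items.code | items.score
X2 | 20

Derivation:
After WHERE (1 rows):
items.score | items.owner | items.code | items.amt
20 | carol | X2 | 4
After SELECT (1 rows):
items.code | items.score
X2 | 20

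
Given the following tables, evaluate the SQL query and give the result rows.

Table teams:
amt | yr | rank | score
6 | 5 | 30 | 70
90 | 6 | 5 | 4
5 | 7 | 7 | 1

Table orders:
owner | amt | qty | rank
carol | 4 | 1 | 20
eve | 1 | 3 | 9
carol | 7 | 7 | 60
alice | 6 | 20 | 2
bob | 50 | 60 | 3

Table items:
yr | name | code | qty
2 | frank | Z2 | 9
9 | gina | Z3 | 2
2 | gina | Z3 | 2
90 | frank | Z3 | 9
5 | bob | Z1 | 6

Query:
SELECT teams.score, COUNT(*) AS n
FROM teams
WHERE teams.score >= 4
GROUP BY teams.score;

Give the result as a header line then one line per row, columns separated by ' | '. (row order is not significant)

== RESULT ==
teams.score | n
70 | 1
4 | 1

Derivation:
After WHERE (2 rows):
teams.amt | teams.yr | teams.rank | teams.score
6 | 5 | 30 | 70
90 | 6 | 5 | 4
After GROUP BY (2 rows):
teams.score | n
70 | 1
4 | 1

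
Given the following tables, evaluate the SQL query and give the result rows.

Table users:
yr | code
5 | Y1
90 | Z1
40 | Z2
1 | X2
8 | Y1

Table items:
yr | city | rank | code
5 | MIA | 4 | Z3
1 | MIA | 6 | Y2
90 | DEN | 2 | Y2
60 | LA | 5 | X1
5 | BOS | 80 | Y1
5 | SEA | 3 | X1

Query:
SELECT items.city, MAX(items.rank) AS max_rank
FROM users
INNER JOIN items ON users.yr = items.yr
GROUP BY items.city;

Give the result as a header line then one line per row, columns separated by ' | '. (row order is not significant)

After JOIN items (5 rows):
users.yr | users.code | items.yr | items.city | items.rank | items.code
5 | Y1 | 5 | MIA | 4 | Z3
5 | Y1 | 5 | BOS | 80 | Y1
5 | Y1 | 5 | SEA | 3 | X1
90 | Z1 | 90 | DEN | 2 | Y2
1 | X2 | 1 | MIA | 6 | Y2
After GROUP BY (4 rows):
items.city | max_rank
MIA | 6
BOS | 80
SEA | 3
DEN | 2

== RESULT ==
items.city | max_rank
MIA | 6
BOS | 80
SEA | 3
DEN | 2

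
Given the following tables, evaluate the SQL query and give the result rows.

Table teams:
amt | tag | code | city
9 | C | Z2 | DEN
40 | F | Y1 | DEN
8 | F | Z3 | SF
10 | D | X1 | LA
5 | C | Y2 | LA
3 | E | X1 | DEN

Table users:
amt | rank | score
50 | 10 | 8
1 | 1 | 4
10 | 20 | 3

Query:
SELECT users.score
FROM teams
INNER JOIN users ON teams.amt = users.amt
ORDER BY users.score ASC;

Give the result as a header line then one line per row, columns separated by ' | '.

After JOIN users (1 rows):
teams.amt | teams.tag | teams.code | teams.city | users.amt | users.rank | users.score
10 | D | X1 | LA | 10 | 20 | 3
After SELECT (1 rows):
users.score
3
After ORDER BY (1 rows):
users.score
3

== RESULT ==
users.score
3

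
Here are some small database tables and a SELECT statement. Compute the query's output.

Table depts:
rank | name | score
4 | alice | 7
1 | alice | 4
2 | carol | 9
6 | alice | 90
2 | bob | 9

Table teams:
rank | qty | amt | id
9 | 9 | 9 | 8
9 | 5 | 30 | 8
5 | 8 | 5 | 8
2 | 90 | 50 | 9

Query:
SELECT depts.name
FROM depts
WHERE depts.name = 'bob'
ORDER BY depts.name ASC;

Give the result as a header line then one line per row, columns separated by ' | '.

== RESULT ==
depts.name
bob

Derivation:
After WHERE (1 rows):
depts.rank | depts.name | depts.score
2 | bob | 9
After SELECT (1 rows):
depts.name
bob
After ORDER BY (1 rows):
depts.name
bob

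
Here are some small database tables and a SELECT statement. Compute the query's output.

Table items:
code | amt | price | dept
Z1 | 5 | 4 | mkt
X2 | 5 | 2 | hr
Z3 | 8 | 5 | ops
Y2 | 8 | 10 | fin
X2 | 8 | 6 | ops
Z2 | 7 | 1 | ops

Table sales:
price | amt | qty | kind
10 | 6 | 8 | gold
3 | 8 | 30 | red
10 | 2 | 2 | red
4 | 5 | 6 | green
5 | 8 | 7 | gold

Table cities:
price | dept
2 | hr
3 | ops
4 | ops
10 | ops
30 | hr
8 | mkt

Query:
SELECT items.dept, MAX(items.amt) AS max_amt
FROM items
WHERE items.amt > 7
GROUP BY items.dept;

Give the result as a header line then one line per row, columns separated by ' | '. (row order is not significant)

== RESULT ==
items.dept | max_amt
ops | 8
fin | 8

Derivation:
After WHERE (3 rows):
items.code | items.amt | items.price | items.dept
Z3 | 8 | 5 | ops
Y2 | 8 | 10 | fin
X2 | 8 | 6 | ops
After GROUP BY (2 rows):
items.dept | max_amt
ops | 8
fin | 8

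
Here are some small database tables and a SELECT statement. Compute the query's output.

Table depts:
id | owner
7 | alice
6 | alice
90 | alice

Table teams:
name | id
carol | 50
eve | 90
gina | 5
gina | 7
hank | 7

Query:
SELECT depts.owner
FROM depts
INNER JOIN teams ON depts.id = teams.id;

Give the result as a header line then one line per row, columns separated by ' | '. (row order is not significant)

After JOIN teams (3 rows):
depts.id | depts.owner | teams.name | teams.id
7 | alice | gina | 7
7 | alice | hank | 7
90 | alice | eve | 90
After SELECT (3 rows):
depts.owner
alice
alice
alice

== RESULT ==
depts.owner
alice
alice
alice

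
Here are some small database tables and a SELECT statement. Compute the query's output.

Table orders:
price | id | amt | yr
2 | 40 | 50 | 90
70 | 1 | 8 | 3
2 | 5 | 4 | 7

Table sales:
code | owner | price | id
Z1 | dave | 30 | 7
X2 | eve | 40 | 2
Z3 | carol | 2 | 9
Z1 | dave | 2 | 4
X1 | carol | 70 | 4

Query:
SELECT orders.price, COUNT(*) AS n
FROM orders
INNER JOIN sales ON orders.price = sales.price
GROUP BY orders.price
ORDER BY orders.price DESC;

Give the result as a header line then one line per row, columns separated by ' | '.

After JOIN sales (5 rows):
orders.price | orders.id | orders.amt | orders.yr | sales.code | sales.owner | sales.price | sales.id
2 | 40 | 50 | 90 | Z3 | carol | 2 | 9
2 | 40 | 50 | 90 | Z1 | dave | 2 | 4
70 | 1 | 8 | 3 | X1 | carol | 70 | 4
2 | 5 | 4 | 7 | Z3 | carol | 2 | 9
2 | 5 | 4 | 7 | Z1 | dave | 2 | 4
After GROUP BY (2 rows):
orders.price | n
2 | 4
70 | 1
After ORDER BY (2 rows):
orders.price | n
70 | 1
2 | 4

== RESULT ==
orders.price | n
70 | 1
2 | 4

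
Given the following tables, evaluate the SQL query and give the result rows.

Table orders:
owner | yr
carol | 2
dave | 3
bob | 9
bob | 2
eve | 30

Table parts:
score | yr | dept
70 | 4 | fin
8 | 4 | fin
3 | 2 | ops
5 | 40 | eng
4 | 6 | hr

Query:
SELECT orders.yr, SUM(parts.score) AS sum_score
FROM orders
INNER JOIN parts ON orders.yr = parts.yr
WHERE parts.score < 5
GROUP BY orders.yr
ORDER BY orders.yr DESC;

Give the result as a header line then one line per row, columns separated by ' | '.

After JOIN parts (2 rows):
orders.owner | orders.yr | parts.score | parts.yr | parts.dept
carol | 2 | 3 | 2 | ops
bob | 2 | 3 | 2 | ops
After WHERE (2 rows):
orders.owner | orders.yr | parts.score | parts.yr | parts.dept
carol | 2 | 3 | 2 | ops
bob | 2 | 3 | 2 | ops
After GROUP BY (1 rows):
orders.yr | sum_score
2 | 6
After ORDER BY (1 rows):
orders.yr | sum_score
2 | 6

== RESULT ==
orders.yr | sum_score
2 | 6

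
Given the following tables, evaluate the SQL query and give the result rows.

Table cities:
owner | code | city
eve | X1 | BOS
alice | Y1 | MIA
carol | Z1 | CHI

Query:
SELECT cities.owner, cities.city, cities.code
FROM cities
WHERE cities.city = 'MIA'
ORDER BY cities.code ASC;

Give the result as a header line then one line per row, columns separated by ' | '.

After WHERE (1 rows):
cities.owner | cities.code | cities.city
alice | Y1 | MIA
After SELECT (1 rows):
cities.owner | cities.city | cities.code
alice | MIA | Y1
After ORDER BY (1 rows):
cities.owner | cities.city | cities.code
alice | MIA | Y1

== RESULT ==
cities.owner | cities.city | cities.code
alice | MIA | Y1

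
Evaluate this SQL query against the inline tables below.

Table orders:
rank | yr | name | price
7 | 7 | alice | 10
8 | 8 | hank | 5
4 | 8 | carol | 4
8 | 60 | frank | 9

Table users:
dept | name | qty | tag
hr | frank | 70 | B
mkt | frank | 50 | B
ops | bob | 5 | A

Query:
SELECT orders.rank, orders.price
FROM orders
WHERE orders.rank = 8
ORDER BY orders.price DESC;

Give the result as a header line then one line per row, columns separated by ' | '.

== RESULT ==
orders.rank | orders.price
8 | 9
8 | 5

Derivation:
After WHERE (2 rows):
orders.rank | orders.yr | orders.name | orders.price
8 | 8 | hank | 5
8 | 60 | frank | 9
After SELECT (2 rows):
orders.rank | orders.price
8 | 5
8 | 9
After ORDER BY (2 rows):
orders.rank | orders.price
8 | 9
8 | 5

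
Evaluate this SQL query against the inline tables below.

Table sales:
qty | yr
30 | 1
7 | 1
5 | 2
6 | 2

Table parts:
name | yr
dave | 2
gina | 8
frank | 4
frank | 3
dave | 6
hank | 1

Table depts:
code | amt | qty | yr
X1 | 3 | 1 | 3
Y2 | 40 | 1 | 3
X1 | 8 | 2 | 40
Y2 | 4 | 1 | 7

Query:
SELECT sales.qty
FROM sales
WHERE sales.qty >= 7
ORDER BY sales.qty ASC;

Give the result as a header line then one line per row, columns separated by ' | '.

== RESULT ==
sales.qty
7
30

Derivation:
After WHERE (2 rows):
sales.qty | sales.yr
30 | 1
7 | 1
After SELECT (2 rows):
sales.qty
30
7
After ORDER BY (2 rows):
sales.qty
7
30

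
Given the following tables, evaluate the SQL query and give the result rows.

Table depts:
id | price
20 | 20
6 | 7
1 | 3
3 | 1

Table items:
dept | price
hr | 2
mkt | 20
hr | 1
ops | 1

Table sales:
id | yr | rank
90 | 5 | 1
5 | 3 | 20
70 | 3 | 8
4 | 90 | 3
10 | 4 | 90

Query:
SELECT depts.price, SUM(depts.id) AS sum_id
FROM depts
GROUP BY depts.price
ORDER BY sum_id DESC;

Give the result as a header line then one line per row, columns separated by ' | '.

== RESULT ==
depts.price | sum_id
20 | 20
7 | 6
1 | 3
3 | 1

Derivation:
After GROUP BY (4 rows):
depts.price | sum_id
20 | 20
7 | 6
3 | 1
1 | 3
After ORDER BY (4 rows):
depts.price | sum_id
20 | 20
7 | 6
1 | 3
3 | 1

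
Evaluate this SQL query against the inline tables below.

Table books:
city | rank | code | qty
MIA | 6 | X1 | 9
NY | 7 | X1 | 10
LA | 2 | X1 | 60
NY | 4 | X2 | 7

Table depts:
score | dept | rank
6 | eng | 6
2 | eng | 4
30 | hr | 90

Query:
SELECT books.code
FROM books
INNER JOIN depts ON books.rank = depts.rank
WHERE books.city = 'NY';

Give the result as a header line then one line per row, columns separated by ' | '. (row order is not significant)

== RESULT ==
books.code
X2

Derivation:
After JOIN depts (2 rows):
books.city | books.rank | books.code | books.qty | depts.score | depts.dept | depts.rank
MIA | 6 | X1 | 9 | 6 | eng | 6
NY | 4 | X2 | 7 | 2 | eng | 4
After WHERE (1 rows):
books.city | books.rank | books.code | books.qty | depts.score | depts.dept | depts.rank
NY | 4 | X2 | 7 | 2 | eng | 4
After SELECT (1 rows):
books.code
X2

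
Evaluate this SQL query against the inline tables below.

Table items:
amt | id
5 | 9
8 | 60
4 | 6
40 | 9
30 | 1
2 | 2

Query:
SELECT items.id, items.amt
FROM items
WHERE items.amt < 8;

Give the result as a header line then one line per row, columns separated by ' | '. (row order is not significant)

After WHERE (3 rows):
items.amt | items.id
5 | 9
4 | 6
2 | 2
After SELECT (3 rows):
items.id | items.amt
9 | 5
6 | 4
2 | 2

== RESULT ==
items.id | items.amt
9 | 5
6 | 4
2 | 2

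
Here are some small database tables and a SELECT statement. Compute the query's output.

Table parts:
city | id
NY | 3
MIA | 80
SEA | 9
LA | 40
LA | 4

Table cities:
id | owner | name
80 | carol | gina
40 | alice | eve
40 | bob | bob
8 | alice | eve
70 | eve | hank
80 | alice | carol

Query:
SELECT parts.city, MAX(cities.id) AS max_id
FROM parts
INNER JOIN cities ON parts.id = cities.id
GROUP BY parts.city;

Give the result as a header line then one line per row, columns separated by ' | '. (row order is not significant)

After JOIN cities (4 rows):
parts.city | parts.id | cities.id | cities.owner | cities.name
MIA | 80 | 80 | carol | gina
MIA | 80 | 80 | alice | carol
LA | 40 | 40 | alice | eve
LA | 40 | 40 | bob | bob
After GROUP BY (2 rows):
parts.city | max_id
MIA | 80
LA | 40

== RESULT ==
parts.city | max_id
MIA | 80
LA | 40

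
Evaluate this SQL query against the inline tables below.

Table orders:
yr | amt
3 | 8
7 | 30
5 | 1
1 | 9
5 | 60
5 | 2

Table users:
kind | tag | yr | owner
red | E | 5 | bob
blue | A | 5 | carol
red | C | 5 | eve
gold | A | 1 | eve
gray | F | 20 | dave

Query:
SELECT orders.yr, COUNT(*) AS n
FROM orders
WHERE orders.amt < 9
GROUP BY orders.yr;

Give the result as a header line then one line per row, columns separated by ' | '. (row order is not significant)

== RESULT ==
orders.yr | n
3 | 1
5 | 2

Derivation:
After WHERE (3 rows):
orders.yr | orders.amt
3 | 8
5 | 1
5 | 2
After GROUP BY (2 rows):
orders.yr | n
3 | 1
5 | 2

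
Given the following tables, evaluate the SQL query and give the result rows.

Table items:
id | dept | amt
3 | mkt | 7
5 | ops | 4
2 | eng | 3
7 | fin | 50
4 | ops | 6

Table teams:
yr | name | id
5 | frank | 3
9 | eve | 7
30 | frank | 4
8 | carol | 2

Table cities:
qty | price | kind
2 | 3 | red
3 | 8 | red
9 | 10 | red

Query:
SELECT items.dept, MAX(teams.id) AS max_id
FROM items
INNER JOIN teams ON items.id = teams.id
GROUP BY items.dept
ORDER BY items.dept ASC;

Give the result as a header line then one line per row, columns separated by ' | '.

== RESULT ==
items.dept | max_id
eng | 2
fin | 7
mkt | 3
ops | 4

Derivation:
After JOIN teams (4 rows):
items.id | items.dept | items.amt | teams.yr | teams.name | teams.id
3 | mkt | 7 | 5 | frank | 3
2 | eng | 3 | 8 | carol | 2
7 | fin | 50 | 9 | eve | 7
4 | ops | 6 | 30 | frank | 4
After GROUP BY (4 rows):
items.dept | max_id
mkt | 3
eng | 2
fin | 7
ops | 4
After ORDER BY (4 rows):
items.dept | max_id
eng | 2
fin | 7
mkt | 3
ops | 4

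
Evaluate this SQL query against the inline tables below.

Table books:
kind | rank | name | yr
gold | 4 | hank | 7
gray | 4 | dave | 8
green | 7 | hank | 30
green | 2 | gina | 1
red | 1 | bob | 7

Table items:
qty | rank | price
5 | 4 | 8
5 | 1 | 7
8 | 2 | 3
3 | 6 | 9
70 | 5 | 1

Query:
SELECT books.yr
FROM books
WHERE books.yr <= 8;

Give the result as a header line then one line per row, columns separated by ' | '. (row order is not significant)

== RESULT ==
books.yr
7
8
1
7

Derivation:
After WHERE (4 rows):
books.kind | books.rank | books.name | books.yr
gold | 4 | hank | 7
gray | 4 | dave | 8
green | 2 | gina | 1
red | 1 | bob | 7
After SELECT (4 rows):
books.yr
7
8
1
7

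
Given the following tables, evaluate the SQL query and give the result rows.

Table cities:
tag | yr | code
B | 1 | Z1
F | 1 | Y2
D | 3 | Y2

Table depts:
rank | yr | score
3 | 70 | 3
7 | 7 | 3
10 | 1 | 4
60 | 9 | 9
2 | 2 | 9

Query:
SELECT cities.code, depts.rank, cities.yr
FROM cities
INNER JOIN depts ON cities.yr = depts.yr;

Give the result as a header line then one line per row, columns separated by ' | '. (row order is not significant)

== RESULT ==
cities.code | depts.rank | cities.yr
Z1 | 10 | 1
Y2 | 10 | 1

Derivation:
After JOIN depts (2 rows):
cities.tag | cities.yr | cities.code | depts.rank | depts.yr | depts.score
B | 1 | Z1 | 10 | 1 | 4
F | 1 | Y2 | 10 | 1 | 4
After SELECT (2 rows):
cities.code | depts.rank | cities.yr
Z1 | 10 | 1
Y2 | 10 | 1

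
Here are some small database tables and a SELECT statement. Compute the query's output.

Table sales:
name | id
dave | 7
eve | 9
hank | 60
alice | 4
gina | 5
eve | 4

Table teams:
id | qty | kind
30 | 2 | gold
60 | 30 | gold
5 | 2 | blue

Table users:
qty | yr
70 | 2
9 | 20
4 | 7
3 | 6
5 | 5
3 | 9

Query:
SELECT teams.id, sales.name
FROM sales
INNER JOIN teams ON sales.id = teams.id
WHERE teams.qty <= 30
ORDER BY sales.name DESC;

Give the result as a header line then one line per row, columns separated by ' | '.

== RESULT ==
teams.id | sales.name
60 | hank
5 | gina

Derivation:
After JOIN teams (2 rows):
sales.name | sales.id | teams.id | teams.qty | teams.kind
hank | 60 | 60 | 30 | gold
gina | 5 | 5 | 2 | blue
After WHERE (2 rows):
sales.name | sales.id | teams.id | teams.qty | teams.kind
hank | 60 | 60 | 30 | gold
gina | 5 | 5 | 2 | blue
After SELECT (2 rows):
teams.id | sales.name
60 | hank
5 | gina
After ORDER BY (2 rows):
teams.id | sales.name
60 | hank
5 | gina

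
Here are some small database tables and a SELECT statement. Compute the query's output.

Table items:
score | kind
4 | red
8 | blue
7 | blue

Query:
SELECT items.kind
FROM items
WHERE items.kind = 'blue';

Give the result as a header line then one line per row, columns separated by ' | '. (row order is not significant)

After WHERE (2 rows):
items.score | items.kind
8 | blue
7 | blue
After SELECT (2 rows):
items.kind
blue
blue

== RESULT ==
items.kind
blue
blue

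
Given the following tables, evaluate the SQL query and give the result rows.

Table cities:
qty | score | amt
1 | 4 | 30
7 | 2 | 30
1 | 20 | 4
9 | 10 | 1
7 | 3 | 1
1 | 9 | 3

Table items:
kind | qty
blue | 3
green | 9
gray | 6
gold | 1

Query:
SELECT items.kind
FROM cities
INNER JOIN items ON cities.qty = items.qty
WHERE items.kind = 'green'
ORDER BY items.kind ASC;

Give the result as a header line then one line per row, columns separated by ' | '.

After JOIN items (4 rows):
cities.qty | cities.score | cities.amt | items.kind | items.qty
1 | 4 | 30 | gold | 1
1 | 20 | 4 | gold | 1
9 | 10 | 1 | green | 9
1 | 9 | 3 | gold | 1
After WHERE (1 rows):
cities.qty | cities.score | cities.amt | items.kind | items.qty
9 | 10 | 1 | green | 9
After SELECT (1 rows):
items.kind
green
After ORDER BY (1 rows):
items.kind
green

== RESULT ==
items.kind
green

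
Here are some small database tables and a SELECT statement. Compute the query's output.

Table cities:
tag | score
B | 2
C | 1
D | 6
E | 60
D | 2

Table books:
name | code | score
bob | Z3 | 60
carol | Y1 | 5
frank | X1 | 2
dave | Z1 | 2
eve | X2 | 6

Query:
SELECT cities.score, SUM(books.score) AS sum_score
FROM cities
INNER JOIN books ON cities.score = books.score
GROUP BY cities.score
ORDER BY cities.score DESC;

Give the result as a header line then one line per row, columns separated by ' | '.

After JOIN books (6 rows):
cities.tag | cities.score | books.name | books.code | books.score
B | 2 | frank | X1 | 2
B | 2 | dave | Z1 | 2
D | 6 | eve | X2 | 6
E | 60 | bob | Z3 | 60
D | 2 | frank | X1 | 2
D | 2 | dave | Z1 | 2
After GROUP BY (3 rows):
cities.score | sum_score
2 | 8
6 | 6
60 | 60
After ORDER BY (3 rows):
cities.score | sum_score
60 | 60
6 | 6
2 | 8

== RESULT ==
cities.score | sum_score
60 | 60
6 | 6
2 | 8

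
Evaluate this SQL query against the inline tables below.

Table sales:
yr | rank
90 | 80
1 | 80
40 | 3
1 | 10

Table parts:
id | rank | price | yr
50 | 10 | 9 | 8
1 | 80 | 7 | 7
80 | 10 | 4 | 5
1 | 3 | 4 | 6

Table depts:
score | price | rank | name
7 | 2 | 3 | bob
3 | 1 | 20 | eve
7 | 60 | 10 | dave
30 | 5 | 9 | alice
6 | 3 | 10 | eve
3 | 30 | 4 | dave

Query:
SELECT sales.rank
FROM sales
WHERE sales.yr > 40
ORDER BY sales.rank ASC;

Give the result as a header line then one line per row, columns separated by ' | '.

After WHERE (1 rows):
sales.yr | sales.rank
90 | 80
After SELECT (1 rows):
sales.rank
80
After ORDER BY (1 rows):
sales.rank
80

== RESULT ==
sales.rank
80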